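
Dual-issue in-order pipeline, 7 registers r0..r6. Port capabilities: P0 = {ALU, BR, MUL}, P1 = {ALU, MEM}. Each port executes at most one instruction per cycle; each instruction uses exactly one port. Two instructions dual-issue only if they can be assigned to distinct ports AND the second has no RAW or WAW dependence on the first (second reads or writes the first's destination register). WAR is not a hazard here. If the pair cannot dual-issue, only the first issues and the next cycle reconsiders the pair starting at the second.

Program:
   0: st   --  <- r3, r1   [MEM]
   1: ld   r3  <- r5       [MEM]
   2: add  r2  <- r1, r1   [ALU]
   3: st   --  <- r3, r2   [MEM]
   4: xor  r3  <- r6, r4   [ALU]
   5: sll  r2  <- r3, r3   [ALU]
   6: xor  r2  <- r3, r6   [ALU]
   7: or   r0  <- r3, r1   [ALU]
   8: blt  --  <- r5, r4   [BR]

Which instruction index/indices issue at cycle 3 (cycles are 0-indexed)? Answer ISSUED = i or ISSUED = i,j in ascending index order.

t=0 i0:st.MEM ; no-port MEM/MEM
t=1 i1/i2:ld.MEM add.ALU ; pair
t=2 i3/i4:st.MEM xor.ALU ; pair
t=3 i5:sll.ALU ; WAW r2
t=4 i6/i7:xor.ALU or.ALU ; pair
t=5 i8:blt.BR ; tail

ISSUED = 5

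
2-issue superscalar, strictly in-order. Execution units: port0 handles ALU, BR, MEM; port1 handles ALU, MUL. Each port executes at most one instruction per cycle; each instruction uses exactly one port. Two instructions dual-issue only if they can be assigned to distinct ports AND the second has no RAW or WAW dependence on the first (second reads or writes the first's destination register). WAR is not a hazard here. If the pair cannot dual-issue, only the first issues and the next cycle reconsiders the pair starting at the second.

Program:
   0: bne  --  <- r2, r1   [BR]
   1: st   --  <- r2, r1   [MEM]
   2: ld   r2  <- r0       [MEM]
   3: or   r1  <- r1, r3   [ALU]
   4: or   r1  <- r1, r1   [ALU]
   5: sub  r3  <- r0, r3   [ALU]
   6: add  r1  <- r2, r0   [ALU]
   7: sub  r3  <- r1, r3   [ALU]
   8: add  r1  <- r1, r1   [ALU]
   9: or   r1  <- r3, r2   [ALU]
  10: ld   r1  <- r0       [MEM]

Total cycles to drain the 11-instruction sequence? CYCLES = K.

CYCLES = 8

#0 head=0: bne.BR i0 no-port BR/MEM
#1 head=1: st.MEM i1 no-port MEM/MEM
#2 head=2: ld.MEM or.ALU i2,i3 dual
#3 head=4: or.ALU sub.ALU i4,i5 dual
#4 head=6: add.ALU i6 RAW r1
#5 head=7: sub.ALU add.ALU i7,i8 dual
#6 head=9: or.ALU i9 WAW r1
#7 head=10: ld.MEM i10 tail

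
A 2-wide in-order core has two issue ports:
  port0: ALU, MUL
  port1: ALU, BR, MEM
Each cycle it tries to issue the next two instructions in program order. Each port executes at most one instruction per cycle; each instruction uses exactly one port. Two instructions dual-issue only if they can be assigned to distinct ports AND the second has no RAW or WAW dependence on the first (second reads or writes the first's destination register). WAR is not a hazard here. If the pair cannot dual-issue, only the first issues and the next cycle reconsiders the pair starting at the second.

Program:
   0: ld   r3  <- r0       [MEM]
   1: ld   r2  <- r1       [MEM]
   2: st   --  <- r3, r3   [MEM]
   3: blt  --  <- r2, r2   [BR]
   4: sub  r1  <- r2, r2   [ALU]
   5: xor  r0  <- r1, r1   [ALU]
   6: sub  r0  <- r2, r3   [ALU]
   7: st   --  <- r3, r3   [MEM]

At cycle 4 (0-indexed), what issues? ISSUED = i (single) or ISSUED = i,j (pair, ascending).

#0 head=0: ld i0 no-port MEM/MEM
#1 head=1: ld i1 no-port MEM/MEM
#2 head=2: st i2 no-port MEM/BR
#3 head=3: blt sub i3,i4 dual
#4 head=5: xor i5 WAW r0
#5 head=6: sub st i6,i7 dual

ISSUED = 5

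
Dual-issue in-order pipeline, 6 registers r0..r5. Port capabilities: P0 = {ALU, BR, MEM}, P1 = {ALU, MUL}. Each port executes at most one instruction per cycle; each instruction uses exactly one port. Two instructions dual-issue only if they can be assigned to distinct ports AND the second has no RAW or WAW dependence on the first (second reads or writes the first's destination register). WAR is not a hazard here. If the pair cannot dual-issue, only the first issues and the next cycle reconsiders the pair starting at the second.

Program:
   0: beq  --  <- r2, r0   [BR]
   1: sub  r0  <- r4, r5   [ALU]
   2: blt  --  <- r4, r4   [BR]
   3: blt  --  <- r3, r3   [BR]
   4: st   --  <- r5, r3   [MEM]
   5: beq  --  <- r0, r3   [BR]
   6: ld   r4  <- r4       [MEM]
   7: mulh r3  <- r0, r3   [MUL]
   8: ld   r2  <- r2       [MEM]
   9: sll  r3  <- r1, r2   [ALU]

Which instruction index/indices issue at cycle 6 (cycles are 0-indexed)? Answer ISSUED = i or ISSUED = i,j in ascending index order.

  cy0 -> i0&i1 (beq sub) pair
  cy1 -> i2 (blt) no-port BR/BR
  cy2 -> i3 (blt) no-port BR/MEM
  cy3 -> i4 (st) no-port MEM/BR
  cy4 -> i5 (beq) no-port BR/MEM
  cy5 -> i6&i7 (ld mulh) pair
  cy6 -> i8 (ld) RAW r2
  cy7 -> i9 (sll) tail

ISSUED = 8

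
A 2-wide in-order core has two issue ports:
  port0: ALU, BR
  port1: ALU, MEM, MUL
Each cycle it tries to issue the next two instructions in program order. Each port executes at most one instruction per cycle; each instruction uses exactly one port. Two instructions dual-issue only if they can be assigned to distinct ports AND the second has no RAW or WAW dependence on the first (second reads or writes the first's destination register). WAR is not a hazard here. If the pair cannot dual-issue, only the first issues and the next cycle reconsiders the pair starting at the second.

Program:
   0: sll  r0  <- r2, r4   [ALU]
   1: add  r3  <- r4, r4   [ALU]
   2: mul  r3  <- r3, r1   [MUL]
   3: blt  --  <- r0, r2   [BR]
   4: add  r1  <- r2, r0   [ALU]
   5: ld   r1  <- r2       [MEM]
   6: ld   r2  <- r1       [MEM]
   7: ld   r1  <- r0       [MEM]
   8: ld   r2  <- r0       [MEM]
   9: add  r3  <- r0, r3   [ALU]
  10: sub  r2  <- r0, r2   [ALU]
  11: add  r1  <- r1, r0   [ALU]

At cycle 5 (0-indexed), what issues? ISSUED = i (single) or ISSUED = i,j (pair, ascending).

ISSUED = 7

[0] i0,i1  sll/add  -- dual
[1] i2,i3  mul/blt  -- dual
[2] i4  add  -- WAW r1
[3] i5  ld  -- no-port MEM/MEM
[4] i6  ld  -- no-port MEM/MEM
[5] i7  ld  -- no-port MEM/MEM
[6] i8,i9  ld/add  -- dual
[7] i10,i11  sub/add  -- dual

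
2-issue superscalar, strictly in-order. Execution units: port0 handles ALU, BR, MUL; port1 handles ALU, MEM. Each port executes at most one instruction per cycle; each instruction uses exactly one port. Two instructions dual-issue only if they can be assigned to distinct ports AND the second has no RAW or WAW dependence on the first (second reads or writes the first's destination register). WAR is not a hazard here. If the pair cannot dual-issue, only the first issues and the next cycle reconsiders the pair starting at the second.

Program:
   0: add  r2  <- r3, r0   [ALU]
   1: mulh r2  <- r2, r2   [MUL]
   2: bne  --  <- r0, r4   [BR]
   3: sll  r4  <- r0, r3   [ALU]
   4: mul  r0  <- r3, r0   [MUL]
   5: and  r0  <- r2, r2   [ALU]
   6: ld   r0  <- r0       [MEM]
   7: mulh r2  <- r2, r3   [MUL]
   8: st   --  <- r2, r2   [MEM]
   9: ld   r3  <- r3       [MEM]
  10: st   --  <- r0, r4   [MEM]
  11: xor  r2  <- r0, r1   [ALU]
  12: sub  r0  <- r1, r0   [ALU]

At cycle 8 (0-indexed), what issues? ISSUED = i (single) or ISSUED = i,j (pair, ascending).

ISSUED = 10,11

c0: i0 add  RAW+WAW r2
c1: i1 mulh  no-port MUL/BR
c2: i2,i3 bne+sll  dual
c3: i4 mul  WAW r0
c4: i5 and  RAW+WAW r0
c5: i6,i7 ld+mulh  dual
c6: i8 st  no-port MEM/MEM
c7: i9 ld  no-port MEM/MEM
c8: i10,i11 st+xor  dual
c9: i12 sub  tail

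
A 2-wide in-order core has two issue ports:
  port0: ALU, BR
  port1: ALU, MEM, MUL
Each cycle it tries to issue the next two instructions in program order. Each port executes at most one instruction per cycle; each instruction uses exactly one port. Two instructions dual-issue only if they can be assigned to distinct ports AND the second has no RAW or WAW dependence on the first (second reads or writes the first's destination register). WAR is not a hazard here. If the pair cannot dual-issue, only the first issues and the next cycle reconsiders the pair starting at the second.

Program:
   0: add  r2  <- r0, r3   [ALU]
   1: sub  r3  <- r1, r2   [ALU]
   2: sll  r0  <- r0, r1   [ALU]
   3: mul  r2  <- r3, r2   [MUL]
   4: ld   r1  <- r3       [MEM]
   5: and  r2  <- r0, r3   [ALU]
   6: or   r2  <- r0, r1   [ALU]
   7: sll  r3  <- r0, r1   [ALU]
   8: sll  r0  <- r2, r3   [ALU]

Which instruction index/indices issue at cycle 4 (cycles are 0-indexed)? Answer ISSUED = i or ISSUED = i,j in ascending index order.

[0] i0  add  -- RAW r2
[1] i1+i2  sub sll  -- dual
[2] i3  mul  -- no-port MUL/MEM
[3] i4+i5  ld and  -- dual
[4] i6+i7  or sll  -- dual
[5] i8  sll  -- tail

ISSUED = 6,7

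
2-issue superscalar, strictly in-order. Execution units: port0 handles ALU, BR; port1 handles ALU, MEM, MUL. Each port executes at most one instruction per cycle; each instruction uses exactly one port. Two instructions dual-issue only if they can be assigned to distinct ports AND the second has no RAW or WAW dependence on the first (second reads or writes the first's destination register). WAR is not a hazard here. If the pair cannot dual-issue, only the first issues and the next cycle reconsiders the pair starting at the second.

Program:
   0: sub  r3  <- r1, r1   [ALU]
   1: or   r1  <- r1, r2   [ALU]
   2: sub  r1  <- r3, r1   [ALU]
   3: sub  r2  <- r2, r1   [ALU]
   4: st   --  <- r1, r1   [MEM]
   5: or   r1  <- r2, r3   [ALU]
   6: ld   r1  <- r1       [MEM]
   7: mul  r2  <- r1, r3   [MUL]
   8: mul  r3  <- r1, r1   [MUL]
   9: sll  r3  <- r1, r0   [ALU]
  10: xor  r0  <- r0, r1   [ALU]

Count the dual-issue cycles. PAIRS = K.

0. sub;or @i0+i1  | 2-wide
1. sub @i2  | RAW r1
2. sub;st @i3+i4  | 2-wide
3. or @i5  | RAW+WAW r1
4. ld @i6  | no-port MEM/MUL
5. mul @i7  | no-port MUL/MUL
6. mul @i8  | WAW r3
7. sll;xor @i9+i10  | 2-wide

PAIRS = 3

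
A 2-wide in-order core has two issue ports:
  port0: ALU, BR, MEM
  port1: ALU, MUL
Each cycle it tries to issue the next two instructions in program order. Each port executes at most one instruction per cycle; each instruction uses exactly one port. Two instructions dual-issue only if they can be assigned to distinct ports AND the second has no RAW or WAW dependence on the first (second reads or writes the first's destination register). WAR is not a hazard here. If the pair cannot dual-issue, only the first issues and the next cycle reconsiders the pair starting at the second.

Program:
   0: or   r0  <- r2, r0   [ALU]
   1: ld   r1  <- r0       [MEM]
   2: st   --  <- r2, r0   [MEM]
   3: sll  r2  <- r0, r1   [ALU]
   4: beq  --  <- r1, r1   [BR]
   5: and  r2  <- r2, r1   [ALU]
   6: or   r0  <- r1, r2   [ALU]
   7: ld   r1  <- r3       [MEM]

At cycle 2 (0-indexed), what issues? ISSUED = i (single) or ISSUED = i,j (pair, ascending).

[0] i0  or  -- RAW r0
[1] i1  ld  -- no-port MEM/MEM
[2] i2/i3  st;sll  -- dual
[3] i4/i5  beq;and  -- dual
[4] i6/i7  or;ld  -- dual

ISSUED = 2,3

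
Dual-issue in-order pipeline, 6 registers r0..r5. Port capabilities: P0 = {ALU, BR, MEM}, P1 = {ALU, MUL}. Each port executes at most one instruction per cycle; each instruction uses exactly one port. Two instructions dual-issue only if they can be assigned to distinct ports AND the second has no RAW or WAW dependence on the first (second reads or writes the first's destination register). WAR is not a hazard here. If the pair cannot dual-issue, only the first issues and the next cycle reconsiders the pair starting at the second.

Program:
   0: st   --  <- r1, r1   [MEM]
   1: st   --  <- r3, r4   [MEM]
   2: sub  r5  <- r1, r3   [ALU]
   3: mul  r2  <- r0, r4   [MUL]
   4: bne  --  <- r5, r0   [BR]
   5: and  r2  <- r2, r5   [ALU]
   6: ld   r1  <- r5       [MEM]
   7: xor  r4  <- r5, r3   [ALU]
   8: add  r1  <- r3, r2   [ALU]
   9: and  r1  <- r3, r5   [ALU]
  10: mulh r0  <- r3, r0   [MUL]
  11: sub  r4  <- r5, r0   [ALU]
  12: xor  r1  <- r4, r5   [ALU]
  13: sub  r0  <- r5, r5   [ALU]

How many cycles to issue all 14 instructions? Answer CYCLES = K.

CYCLES = 8

  cy0 -> i0 (st) no-port MEM/MEM
  cy1 -> i1+i2 (st;sub) pair
  cy2 -> i3+i4 (mul;bne) pair
  cy3 -> i5+i6 (and;ld) pair
  cy4 -> i7+i8 (xor;add) pair
  cy5 -> i9+i10 (and;mulh) pair
  cy6 -> i11 (sub) RAW r4
  cy7 -> i12+i13 (xor;sub) pair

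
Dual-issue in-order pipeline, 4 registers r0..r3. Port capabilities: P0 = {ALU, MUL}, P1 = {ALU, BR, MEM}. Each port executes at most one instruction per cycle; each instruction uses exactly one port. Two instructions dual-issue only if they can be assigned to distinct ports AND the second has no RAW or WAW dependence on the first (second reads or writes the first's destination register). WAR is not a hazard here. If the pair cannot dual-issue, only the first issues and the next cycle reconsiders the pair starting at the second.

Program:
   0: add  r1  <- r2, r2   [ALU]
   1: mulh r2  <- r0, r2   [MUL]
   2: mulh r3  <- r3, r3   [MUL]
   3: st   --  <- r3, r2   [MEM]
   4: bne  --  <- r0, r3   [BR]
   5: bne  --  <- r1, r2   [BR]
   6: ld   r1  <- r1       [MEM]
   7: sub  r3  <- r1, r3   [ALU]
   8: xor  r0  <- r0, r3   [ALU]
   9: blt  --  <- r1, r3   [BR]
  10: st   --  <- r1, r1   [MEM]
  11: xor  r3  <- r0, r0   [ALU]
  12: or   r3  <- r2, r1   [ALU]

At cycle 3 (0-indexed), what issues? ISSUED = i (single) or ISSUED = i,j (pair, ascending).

ISSUED = 4

0. add+mulh @i0&i1  | pair
1. mulh @i2  | RAW r3
2. st @i3  | no-port MEM/BR
3. bne @i4  | no-port BR/BR
4. bne @i5  | no-port BR/MEM
5. ld @i6  | RAW r1
6. sub @i7  | RAW r3
7. xor+blt @i8&i9  | pair
8. st+xor @i10&i11  | pair
9. or @i12  | tail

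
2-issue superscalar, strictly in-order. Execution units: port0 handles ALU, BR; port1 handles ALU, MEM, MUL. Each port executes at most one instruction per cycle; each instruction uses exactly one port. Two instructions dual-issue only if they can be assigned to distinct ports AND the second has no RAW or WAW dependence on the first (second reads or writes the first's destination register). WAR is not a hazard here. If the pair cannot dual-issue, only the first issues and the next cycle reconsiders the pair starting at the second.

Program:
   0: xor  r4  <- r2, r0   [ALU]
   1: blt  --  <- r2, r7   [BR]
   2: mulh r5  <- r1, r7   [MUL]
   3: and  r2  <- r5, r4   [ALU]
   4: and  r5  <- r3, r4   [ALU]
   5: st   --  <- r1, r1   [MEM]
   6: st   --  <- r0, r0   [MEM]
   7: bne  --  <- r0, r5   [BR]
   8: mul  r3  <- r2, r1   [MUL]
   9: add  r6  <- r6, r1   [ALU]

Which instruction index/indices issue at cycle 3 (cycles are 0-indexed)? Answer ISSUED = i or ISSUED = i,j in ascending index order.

ISSUED = 5

c0: i0+i1 xor;blt  pair
c1: i2 mulh  RAW r5
c2: i3+i4 and;and  pair
c3: i5 st  no-port MEM/MEM
c4: i6+i7 st;bne  pair
c5: i8+i9 mul;add  pair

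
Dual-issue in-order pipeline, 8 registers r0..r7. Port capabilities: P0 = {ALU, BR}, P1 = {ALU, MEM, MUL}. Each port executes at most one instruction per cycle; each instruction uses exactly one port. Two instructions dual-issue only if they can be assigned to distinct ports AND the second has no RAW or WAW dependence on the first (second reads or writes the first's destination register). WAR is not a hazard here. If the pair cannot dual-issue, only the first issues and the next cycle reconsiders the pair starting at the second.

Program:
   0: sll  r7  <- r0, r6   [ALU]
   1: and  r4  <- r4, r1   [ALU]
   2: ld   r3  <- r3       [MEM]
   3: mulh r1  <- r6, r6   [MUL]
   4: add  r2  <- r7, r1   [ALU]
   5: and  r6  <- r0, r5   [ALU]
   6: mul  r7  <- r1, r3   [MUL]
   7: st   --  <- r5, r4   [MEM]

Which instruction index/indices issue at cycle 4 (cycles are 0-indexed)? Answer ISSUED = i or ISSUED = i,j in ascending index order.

[0] i0,i1  sll+and  -- pair
[1] i2  ld  -- no-port MEM/MUL
[2] i3  mulh  -- RAW r1
[3] i4,i5  add+and  -- pair
[4] i6  mul  -- no-port MUL/MEM
[5] i7  st  -- tail

ISSUED = 6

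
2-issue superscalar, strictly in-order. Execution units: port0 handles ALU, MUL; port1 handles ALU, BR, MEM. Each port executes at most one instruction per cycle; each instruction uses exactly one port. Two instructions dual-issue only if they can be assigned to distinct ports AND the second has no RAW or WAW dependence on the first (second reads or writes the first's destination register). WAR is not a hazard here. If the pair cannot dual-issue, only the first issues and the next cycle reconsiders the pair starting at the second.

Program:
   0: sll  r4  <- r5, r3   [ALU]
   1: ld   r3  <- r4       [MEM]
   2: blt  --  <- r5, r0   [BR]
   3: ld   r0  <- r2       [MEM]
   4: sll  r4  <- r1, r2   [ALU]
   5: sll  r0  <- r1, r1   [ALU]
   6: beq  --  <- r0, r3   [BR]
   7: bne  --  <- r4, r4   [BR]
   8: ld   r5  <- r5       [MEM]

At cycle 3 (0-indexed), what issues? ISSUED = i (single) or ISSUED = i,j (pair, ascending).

[0] i0  sll  -- RAW r4
[1] i1  ld  -- no-port MEM/BR
[2] i2  blt  -- no-port BR/MEM
[3] i3+i4  ld sll  -- dual
[4] i5  sll  -- RAW r0
[5] i6  beq  -- no-port BR/BR
[6] i7  bne  -- no-port BR/MEM
[7] i8  ld  -- tail

ISSUED = 3,4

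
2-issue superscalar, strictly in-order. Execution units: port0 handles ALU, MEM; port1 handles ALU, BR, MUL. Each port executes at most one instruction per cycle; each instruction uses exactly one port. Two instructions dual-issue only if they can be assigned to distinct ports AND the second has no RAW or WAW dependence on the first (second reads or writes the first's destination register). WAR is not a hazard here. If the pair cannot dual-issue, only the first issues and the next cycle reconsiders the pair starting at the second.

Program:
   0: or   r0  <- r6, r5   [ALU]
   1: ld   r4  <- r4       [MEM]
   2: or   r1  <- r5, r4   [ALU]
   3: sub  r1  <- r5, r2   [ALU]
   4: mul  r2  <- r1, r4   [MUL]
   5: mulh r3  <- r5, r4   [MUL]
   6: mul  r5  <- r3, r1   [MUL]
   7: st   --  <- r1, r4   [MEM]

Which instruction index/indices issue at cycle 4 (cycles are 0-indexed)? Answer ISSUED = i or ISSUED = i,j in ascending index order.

ISSUED = 5

c0: i0&i1 or;ld  pair
c1: i2 or  WAW r1
c2: i3 sub  RAW r1
c3: i4 mul  no-port MUL/MUL
c4: i5 mulh  no-port MUL/MUL
c5: i6&i7 mul;st  pair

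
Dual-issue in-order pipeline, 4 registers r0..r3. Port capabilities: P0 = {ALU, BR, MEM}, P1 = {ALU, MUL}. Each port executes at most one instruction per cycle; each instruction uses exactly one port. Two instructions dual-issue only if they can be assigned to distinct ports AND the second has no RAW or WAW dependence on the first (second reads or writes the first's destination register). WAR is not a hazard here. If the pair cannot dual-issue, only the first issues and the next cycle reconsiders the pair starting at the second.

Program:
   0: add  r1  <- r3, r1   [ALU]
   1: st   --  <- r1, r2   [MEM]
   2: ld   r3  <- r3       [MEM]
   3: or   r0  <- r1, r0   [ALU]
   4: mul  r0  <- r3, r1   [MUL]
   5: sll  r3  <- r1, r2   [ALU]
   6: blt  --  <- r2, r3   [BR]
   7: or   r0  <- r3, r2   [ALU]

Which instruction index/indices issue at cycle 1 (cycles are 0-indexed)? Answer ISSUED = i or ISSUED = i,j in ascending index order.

t=0 i0:add.ALU ; RAW r1
t=1 i1:st.MEM ; no-port MEM/MEM
t=2 i2&i3:ld.MEM or.ALU ; pair
t=3 i4&i5:mul.MUL sll.ALU ; pair
t=4 i6&i7:blt.BR or.ALU ; pair

ISSUED = 1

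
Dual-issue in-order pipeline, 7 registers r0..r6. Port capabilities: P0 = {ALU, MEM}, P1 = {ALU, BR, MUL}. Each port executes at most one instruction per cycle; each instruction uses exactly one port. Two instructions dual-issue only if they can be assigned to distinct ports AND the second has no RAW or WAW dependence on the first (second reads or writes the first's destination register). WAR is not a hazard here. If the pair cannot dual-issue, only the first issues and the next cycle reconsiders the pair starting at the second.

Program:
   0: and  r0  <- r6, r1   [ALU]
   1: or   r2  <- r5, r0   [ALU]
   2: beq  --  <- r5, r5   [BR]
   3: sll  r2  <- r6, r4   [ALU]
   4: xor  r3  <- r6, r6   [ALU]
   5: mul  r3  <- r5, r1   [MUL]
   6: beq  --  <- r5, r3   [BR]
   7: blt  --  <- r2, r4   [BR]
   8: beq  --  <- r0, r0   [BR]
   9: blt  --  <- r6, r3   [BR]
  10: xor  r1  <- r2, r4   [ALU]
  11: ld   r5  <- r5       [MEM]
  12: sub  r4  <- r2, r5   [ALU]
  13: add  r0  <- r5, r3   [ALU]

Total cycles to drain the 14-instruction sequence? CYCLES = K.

t=0 i0:and.ALU ; RAW r0
t=1 i1/i2:or.ALU;beq.BR ; pair
t=2 i3/i4:sll.ALU;xor.ALU ; pair
t=3 i5:mul.MUL ; no-port MUL/BR
t=4 i6:beq.BR ; no-port BR/BR
t=5 i7:blt.BR ; no-port BR/BR
t=6 i8:beq.BR ; no-port BR/BR
t=7 i9/i10:blt.BR;xor.ALU ; pair
t=8 i11:ld.MEM ; RAW r5
t=9 i12/i13:sub.ALU;add.ALU ; pair

CYCLES = 10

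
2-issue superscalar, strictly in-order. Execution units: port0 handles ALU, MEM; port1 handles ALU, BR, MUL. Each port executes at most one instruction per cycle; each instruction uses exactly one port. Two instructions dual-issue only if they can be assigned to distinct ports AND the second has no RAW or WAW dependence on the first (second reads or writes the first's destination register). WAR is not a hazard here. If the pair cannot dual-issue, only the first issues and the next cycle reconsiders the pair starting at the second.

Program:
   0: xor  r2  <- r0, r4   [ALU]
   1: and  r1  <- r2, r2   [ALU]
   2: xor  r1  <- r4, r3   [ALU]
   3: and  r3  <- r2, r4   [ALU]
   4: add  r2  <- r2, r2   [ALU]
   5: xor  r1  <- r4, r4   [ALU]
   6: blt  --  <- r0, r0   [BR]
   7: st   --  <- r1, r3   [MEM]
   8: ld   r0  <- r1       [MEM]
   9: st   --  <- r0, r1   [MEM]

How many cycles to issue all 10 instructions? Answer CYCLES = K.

  cy0 -> i0 (xor) RAW r2
  cy1 -> i1 (and) WAW r1
  cy2 -> i2+i3 (xor;and) dual
  cy3 -> i4+i5 (add;xor) dual
  cy4 -> i6+i7 (blt;st) dual
  cy5 -> i8 (ld) no-port MEM/MEM
  cy6 -> i9 (st) tail

CYCLES = 7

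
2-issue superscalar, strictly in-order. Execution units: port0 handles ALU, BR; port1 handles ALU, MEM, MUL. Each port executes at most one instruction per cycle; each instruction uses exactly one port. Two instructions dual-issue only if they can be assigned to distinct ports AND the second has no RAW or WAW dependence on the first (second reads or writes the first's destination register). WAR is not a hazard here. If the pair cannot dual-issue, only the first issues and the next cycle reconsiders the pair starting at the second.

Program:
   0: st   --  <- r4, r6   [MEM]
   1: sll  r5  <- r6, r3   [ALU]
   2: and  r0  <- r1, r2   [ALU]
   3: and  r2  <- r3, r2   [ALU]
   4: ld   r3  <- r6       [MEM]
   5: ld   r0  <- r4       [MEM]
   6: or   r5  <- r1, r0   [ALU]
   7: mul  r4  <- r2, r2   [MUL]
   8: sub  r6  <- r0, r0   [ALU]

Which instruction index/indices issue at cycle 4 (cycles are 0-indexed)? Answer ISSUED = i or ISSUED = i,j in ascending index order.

ISSUED = 6,7

[0] i0+i1  st.MEM/sll.ALU  -- dual
[1] i2+i3  and.ALU/and.ALU  -- dual
[2] i4  ld.MEM  -- no-port MEM/MEM
[3] i5  ld.MEM  -- RAW r0
[4] i6+i7  or.ALU/mul.MUL  -- dual
[5] i8  sub.ALU  -- tail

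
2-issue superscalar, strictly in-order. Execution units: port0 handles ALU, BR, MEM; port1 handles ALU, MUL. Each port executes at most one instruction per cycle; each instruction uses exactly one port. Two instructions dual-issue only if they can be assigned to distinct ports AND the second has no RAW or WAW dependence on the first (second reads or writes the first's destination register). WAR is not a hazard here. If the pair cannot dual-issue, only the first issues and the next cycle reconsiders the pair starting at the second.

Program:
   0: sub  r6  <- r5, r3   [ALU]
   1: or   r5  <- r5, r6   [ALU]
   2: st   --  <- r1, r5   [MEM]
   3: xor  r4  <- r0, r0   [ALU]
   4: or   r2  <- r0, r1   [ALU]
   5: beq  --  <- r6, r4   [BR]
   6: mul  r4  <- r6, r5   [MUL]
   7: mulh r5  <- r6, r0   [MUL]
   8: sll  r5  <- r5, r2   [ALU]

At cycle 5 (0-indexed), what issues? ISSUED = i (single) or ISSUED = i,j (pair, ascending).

ISSUED = 7

0. sub @i0  | RAW r6
1. or @i1  | RAW r5
2. st/xor @i2&i3  | pair
3. or/beq @i4&i5  | pair
4. mul @i6  | no-port MUL/MUL
5. mulh @i7  | RAW+WAW r5
6. sll @i8  | tail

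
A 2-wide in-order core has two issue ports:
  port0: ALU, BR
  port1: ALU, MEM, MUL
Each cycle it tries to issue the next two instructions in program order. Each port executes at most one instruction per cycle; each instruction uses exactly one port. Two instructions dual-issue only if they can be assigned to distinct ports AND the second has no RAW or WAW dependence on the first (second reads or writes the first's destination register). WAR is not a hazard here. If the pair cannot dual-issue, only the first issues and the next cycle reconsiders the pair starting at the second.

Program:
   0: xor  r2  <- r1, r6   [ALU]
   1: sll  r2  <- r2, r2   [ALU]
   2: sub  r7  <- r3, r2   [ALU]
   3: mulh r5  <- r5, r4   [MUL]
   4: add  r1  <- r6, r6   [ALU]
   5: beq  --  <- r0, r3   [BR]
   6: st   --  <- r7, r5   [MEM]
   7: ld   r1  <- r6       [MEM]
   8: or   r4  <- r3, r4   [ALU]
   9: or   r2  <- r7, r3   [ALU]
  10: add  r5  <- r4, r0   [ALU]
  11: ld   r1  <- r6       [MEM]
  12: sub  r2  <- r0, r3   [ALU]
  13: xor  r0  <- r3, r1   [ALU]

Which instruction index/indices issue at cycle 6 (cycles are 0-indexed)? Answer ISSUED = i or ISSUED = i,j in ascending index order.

0. xor @i0  | RAW+WAW r2
1. sll @i1  | RAW r2
2. sub+mulh @i2+i3  | 2-wide
3. add+beq @i4+i5  | 2-wide
4. st @i6  | no-port MEM/MEM
5. ld+or @i7+i8  | 2-wide
6. or+add @i9+i10  | 2-wide
7. ld+sub @i11+i12  | 2-wide
8. xor @i13  | tail

ISSUED = 9,10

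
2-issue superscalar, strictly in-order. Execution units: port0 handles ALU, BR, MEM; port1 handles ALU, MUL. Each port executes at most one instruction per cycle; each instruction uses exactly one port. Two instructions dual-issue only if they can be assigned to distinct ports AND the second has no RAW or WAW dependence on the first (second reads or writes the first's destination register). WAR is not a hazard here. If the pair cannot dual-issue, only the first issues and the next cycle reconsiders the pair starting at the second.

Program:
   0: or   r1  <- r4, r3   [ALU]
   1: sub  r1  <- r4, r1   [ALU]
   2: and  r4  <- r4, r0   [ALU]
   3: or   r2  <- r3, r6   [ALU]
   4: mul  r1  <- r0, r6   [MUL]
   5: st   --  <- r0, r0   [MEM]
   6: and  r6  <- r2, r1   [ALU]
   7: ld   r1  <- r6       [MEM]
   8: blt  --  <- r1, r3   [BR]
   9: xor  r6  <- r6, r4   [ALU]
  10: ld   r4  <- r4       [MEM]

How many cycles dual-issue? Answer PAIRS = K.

PAIRS = 4

#0 head=0: or.ALU i0 RAW+WAW r1
#1 head=1: sub.ALU;and.ALU i1&i2 2-wide
#2 head=3: or.ALU;mul.MUL i3&i4 2-wide
#3 head=5: st.MEM;and.ALU i5&i6 2-wide
#4 head=7: ld.MEM i7 no-port MEM/BR
#5 head=8: blt.BR;xor.ALU i8&i9 2-wide
#6 head=10: ld.MEM i10 tail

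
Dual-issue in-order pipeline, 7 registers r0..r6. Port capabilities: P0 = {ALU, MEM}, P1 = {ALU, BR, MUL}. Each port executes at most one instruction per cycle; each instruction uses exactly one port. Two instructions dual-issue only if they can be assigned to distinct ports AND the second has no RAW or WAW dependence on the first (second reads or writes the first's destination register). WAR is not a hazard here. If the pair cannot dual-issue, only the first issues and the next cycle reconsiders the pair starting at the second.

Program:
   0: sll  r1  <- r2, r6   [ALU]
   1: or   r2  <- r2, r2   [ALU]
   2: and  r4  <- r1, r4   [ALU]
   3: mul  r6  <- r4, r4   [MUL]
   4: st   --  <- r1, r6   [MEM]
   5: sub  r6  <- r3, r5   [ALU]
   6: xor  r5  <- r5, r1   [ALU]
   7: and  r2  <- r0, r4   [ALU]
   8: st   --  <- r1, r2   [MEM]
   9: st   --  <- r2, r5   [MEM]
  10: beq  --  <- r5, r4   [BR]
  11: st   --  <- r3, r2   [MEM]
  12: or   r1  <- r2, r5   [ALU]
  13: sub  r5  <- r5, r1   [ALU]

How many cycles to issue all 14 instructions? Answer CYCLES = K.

CYCLES = 9

0. sll or @i0,i1  | dual
1. and @i2  | RAW r4
2. mul @i3  | RAW r6
3. st sub @i4,i5  | dual
4. xor and @i6,i7  | dual
5. st @i8  | no-port MEM/MEM
6. st beq @i9,i10  | dual
7. st or @i11,i12  | dual
8. sub @i13  | tail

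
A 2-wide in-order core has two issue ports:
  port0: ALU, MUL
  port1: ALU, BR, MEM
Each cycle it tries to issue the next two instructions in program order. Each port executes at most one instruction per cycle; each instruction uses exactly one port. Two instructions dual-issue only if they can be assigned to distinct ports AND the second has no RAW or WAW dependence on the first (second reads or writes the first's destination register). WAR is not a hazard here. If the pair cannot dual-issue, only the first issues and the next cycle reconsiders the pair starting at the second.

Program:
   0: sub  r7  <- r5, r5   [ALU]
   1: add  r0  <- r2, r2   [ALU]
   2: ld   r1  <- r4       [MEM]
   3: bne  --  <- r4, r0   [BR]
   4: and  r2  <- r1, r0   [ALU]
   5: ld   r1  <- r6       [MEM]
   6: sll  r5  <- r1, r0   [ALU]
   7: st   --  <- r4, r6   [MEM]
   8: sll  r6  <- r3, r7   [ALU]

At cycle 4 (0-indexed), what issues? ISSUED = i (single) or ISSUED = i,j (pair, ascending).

t=0 i0&i1:sub.ALU/add.ALU ; dual
t=1 i2:ld.MEM ; no-port MEM/BR
t=2 i3&i4:bne.BR/and.ALU ; dual
t=3 i5:ld.MEM ; RAW r1
t=4 i6&i7:sll.ALU/st.MEM ; dual
t=5 i8:sll.ALU ; tail

ISSUED = 6,7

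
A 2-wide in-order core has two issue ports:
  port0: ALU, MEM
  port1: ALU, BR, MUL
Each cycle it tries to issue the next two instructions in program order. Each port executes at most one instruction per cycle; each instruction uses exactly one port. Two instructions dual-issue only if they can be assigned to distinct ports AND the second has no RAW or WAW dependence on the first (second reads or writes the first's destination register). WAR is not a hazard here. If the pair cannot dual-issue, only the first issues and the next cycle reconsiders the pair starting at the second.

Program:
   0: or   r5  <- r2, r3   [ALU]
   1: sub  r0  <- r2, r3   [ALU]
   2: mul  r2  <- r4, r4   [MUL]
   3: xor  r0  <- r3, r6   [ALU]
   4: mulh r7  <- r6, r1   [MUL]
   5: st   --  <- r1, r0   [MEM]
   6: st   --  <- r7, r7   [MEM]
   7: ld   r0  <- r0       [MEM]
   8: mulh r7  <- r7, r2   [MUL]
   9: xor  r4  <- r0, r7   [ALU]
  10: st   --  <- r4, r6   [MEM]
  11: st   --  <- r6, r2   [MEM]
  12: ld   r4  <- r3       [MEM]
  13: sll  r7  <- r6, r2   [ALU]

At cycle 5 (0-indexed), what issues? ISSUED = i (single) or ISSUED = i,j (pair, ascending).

t=0 i0/i1:or.ALU;sub.ALU ; pair
t=1 i2/i3:mul.MUL;xor.ALU ; pair
t=2 i4/i5:mulh.MUL;st.MEM ; pair
t=3 i6:st.MEM ; no-port MEM/MEM
t=4 i7/i8:ld.MEM;mulh.MUL ; pair
t=5 i9:xor.ALU ; RAW r4
t=6 i10:st.MEM ; no-port MEM/MEM
t=7 i11:st.MEM ; no-port MEM/MEM
t=8 i12/i13:ld.MEM;sll.ALU ; pair

ISSUED = 9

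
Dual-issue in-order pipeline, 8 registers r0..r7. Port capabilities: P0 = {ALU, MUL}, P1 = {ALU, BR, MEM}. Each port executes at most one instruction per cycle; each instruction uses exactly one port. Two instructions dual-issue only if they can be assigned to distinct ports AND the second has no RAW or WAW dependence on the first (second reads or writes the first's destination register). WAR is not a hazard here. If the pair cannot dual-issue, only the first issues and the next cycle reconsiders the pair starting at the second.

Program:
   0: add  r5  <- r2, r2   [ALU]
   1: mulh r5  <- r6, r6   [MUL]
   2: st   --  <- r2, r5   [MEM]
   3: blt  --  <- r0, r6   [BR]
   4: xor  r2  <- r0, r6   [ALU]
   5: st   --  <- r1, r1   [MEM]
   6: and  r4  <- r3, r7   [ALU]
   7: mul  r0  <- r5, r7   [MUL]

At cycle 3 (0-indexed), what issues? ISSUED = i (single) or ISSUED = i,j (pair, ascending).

ISSUED = 3,4

  cy0 -> i0 (add) WAW r5
  cy1 -> i1 (mulh) RAW r5
  cy2 -> i2 (st) no-port MEM/BR
  cy3 -> i3/i4 (blt+xor) dual
  cy4 -> i5/i6 (st+and) dual
  cy5 -> i7 (mul) tail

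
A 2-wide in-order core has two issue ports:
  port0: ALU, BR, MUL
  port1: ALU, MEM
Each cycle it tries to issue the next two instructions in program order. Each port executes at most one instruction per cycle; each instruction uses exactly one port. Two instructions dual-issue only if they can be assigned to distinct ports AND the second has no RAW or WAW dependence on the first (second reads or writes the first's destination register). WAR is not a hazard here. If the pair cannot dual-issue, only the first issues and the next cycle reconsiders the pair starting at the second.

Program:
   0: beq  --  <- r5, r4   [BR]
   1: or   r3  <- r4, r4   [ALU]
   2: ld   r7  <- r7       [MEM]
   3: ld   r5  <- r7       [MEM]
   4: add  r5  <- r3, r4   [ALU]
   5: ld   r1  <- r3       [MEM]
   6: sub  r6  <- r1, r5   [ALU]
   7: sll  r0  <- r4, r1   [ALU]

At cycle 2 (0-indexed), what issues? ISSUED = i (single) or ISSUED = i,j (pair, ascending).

ISSUED = 3

[0] i0/i1  beq+or  -- dual
[1] i2  ld  -- no-port MEM/MEM
[2] i3  ld  -- WAW r5
[3] i4/i5  add+ld  -- dual
[4] i6/i7  sub+sll  -- dual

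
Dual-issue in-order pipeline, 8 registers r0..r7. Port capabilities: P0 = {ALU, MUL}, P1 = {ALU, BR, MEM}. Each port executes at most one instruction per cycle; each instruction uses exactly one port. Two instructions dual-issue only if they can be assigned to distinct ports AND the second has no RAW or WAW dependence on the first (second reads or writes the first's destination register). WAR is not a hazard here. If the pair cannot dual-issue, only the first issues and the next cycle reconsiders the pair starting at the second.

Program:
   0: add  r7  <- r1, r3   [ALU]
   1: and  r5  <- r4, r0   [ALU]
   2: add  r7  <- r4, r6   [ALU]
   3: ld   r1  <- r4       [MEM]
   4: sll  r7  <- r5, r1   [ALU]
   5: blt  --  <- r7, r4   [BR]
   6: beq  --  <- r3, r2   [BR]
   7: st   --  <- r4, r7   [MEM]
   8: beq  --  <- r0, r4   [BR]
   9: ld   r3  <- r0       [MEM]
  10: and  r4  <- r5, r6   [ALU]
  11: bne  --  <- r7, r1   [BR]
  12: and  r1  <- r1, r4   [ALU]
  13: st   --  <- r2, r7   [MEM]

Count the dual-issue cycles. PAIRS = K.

c0: i0,i1 add.ALU and.ALU  pair
c1: i2,i3 add.ALU ld.MEM  pair
c2: i4 sll.ALU  RAW r7
c3: i5 blt.BR  no-port BR/BR
c4: i6 beq.BR  no-port BR/MEM
c5: i7 st.MEM  no-port MEM/BR
c6: i8 beq.BR  no-port BR/MEM
c7: i9,i10 ld.MEM and.ALU  pair
c8: i11,i12 bne.BR and.ALU  pair
c9: i13 st.MEM  tail

PAIRS = 4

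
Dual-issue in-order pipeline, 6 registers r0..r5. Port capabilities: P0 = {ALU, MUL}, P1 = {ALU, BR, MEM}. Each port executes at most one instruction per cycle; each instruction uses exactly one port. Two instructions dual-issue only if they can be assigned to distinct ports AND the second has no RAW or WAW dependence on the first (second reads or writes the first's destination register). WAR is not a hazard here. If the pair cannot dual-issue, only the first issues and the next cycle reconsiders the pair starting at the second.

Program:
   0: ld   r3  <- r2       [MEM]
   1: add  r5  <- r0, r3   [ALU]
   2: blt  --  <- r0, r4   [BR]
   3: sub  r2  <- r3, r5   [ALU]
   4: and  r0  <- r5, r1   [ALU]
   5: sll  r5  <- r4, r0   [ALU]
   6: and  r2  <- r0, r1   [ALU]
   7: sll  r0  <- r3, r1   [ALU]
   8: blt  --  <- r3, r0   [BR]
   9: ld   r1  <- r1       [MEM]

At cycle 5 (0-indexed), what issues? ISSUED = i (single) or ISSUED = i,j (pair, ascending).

ISSUED = 8

[0] i0  ld  -- RAW r3
[1] i1/i2  add/blt  -- dual
[2] i3/i4  sub/and  -- dual
[3] i5/i6  sll/and  -- dual
[4] i7  sll  -- RAW r0
[5] i8  blt  -- no-port BR/MEM
[6] i9  ld  -- tail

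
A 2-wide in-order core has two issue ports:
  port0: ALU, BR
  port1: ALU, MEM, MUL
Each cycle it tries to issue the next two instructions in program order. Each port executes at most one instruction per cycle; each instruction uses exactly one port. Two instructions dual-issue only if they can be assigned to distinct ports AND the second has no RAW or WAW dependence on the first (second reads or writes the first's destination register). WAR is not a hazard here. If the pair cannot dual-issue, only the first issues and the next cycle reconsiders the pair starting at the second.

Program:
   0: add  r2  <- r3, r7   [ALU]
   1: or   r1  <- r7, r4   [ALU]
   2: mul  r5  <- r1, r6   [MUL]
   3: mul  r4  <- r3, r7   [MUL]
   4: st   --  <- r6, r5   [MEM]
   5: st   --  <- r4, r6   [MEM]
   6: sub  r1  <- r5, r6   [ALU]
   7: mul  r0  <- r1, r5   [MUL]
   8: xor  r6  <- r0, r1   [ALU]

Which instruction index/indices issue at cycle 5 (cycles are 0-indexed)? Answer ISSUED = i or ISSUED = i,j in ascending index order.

ISSUED = 7

0. add.ALU;or.ALU @i0&i1  | pair
1. mul.MUL @i2  | no-port MUL/MUL
2. mul.MUL @i3  | no-port MUL/MEM
3. st.MEM @i4  | no-port MEM/MEM
4. st.MEM;sub.ALU @i5&i6  | pair
5. mul.MUL @i7  | RAW r0
6. xor.ALU @i8  | tail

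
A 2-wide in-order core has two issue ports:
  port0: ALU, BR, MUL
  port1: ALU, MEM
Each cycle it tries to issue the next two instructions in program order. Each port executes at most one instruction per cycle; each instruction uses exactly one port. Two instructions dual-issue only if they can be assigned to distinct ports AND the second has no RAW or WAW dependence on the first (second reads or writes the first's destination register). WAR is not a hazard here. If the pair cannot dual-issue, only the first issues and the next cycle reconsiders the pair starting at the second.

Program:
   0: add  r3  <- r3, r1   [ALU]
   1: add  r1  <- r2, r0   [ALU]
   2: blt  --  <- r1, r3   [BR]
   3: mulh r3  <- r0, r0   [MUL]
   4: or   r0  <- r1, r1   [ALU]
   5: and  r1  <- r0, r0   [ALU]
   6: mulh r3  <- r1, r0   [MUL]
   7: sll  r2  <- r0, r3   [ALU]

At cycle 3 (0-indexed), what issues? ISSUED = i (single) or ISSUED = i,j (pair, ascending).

ISSUED = 5

  cy0 -> i0/i1 (add.ALU;add.ALU) 2-wide
  cy1 -> i2 (blt.BR) no-port BR/MUL
  cy2 -> i3/i4 (mulh.MUL;or.ALU) 2-wide
  cy3 -> i5 (and.ALU) RAW r1
  cy4 -> i6 (mulh.MUL) RAW r3
  cy5 -> i7 (sll.ALU) tail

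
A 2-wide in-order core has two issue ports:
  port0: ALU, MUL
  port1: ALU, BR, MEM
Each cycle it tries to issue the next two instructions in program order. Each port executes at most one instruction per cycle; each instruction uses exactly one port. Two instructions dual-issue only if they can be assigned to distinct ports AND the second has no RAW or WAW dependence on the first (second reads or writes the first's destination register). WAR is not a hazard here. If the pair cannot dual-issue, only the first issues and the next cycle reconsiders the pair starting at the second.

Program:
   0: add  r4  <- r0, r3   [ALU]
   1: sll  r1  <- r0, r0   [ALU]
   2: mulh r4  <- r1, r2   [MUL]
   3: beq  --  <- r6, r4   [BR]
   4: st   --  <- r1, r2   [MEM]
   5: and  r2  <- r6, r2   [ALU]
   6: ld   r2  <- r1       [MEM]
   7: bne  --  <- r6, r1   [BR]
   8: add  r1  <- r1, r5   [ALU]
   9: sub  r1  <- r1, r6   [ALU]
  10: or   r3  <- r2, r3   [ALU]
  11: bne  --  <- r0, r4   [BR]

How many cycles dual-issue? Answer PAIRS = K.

  cy0 -> i0+i1 (add.ALU;sll.ALU) dual
  cy1 -> i2 (mulh.MUL) RAW r4
  cy2 -> i3 (beq.BR) no-port BR/MEM
  cy3 -> i4+i5 (st.MEM;and.ALU) dual
  cy4 -> i6 (ld.MEM) no-port MEM/BR
  cy5 -> i7+i8 (bne.BR;add.ALU) dual
  cy6 -> i9+i10 (sub.ALU;or.ALU) dual
  cy7 -> i11 (bne.BR) tail

PAIRS = 4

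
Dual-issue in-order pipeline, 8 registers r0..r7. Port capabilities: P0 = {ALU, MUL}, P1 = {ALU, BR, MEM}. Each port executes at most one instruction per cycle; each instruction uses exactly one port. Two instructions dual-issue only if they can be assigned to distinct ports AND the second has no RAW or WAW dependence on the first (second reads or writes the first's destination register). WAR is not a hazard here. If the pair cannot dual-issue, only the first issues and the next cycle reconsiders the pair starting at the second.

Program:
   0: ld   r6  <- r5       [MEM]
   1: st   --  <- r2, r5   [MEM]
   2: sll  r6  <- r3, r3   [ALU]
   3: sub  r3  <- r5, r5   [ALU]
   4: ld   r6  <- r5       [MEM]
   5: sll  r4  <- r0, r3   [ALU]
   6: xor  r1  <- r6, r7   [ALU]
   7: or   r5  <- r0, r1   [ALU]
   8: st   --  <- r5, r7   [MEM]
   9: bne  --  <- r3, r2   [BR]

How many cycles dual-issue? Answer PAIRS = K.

t=0 i0:ld ; no-port MEM/MEM
t=1 i1/i2:st sll ; dual
t=2 i3/i4:sub ld ; dual
t=3 i5/i6:sll xor ; dual
t=4 i7:or ; RAW r5
t=5 i8:st ; no-port MEM/BR
t=6 i9:bne ; tail

PAIRS = 3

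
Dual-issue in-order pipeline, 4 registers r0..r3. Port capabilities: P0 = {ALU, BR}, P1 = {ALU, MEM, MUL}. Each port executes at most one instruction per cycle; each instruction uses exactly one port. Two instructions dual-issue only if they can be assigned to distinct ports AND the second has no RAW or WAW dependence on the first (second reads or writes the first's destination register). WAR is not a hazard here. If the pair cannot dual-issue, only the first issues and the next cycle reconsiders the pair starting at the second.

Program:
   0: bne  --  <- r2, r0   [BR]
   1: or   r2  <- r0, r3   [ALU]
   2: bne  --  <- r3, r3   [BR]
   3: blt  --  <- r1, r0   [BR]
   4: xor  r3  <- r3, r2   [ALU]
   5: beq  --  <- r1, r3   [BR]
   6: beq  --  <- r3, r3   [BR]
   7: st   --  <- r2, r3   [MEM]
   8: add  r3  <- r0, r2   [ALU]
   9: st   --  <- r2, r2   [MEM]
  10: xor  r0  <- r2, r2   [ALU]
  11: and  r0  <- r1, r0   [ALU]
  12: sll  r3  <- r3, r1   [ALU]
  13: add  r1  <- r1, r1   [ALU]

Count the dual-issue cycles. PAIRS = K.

PAIRS = 5

  cy0 -> i0+i1 (bne/or) dual
  cy1 -> i2 (bne) no-port BR/BR
  cy2 -> i3+i4 (blt/xor) dual
  cy3 -> i5 (beq) no-port BR/BR
  cy4 -> i6+i7 (beq/st) dual
  cy5 -> i8+i9 (add/st) dual
  cy6 -> i10 (xor) RAW+WAW r0
  cy7 -> i11+i12 (and/sll) dual
  cy8 -> i13 (add) tail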